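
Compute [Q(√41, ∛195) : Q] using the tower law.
[Q(√41, ∛195) : Q] = 6

Let L = Q(√41, ∛195). Since Q(√41) ⊂ L and [Q(√41):Q] = 2, the tower law gives 2 | [L:Q]. Likewise Q(∛195) ⊂ L with [Q(∛195):Q] = 3 (because 195 is not a perfect cube), so 3 | [L:Q]. As gcd(2,3) = 1, [L:Q] is divisible by 6. Conversely L is generated over Q by √41 and ∛195, so [L:Q] ≤ 2·3 = 6. Therefore [Q(√41, ∛195) : Q] = 6.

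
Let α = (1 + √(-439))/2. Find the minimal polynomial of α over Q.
m_α(x) = x^2 - x + 110

From 2α - 1 = √(-439), squaring gives (2α - 1)^2 = -439, i.e. 4α^2 - 4α + 1 = -439, so α^2 - α + (1 + 439)/4 = 0. Since -439 ≡ 1 (mod 4), (1 + 439)/4 = 110 ∈ Z. The polynomial x^2 - x + 110 has discriminant 1 - 4·(110) = -439, which is not a perfect square in Q (d = -439 is squarefree and ≠ 1), so x^2 - x + 110 is irreducible over Q. It is the minimal polynomial of α.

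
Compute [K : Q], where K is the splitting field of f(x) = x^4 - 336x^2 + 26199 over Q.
[K : Q] = 4

Solving the quadratic in x^2: x^2 = (336 ± √(336^2 - 4·26199))/2 = (336 ± √8100)/2 = (336 ± 90)/2, giving x^2 = 213 or x^2 = 123. So f(x) = (x^2 - 213)(x^2 - 123) and the roots of f are ±√213, ±√123. Hence the splitting field is K = Q(√213, √123). Since 213 and 123 are distinct squarefree integers > 1, their product 26199 is not a perfect square, so √123 ∉ Q(√213). By the tower law [K:Q] = [Q(√213,√123):Q(√213)] · [Q(√213):Q] = 2 · 2 = 4.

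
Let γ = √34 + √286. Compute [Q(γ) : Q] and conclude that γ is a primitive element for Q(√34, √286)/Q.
[Q(γ) : Q] = 4 (equivalently, Q(γ) = Q(√34, √286))

Obviously Q(γ) ⊆ Q(√34, √286), and [Q(√34, √286):Q] = 4 (since 34, 286 are distinct squarefree integers > 1 with 9724 not a perfect square). To show equality we compute the minimal polynomial of γ. From γ = √34 + √286: γ^2 = 34 + 2√(9724) + 286 = 320 + 2√(9724), so γ^2 - 320 = 2√(9724); squaring, (γ^2 - 320)^2 = 4·9724, i.e. γ^4 - 640γ^2 + 102400 - 38896 = 0, i.e. γ^4 - 640γ^2 + 63504 = 0. So γ is a root of x^4 - 640x^2 + 63504. This polynomial is irreducible over Q: it has no rational root (each ±√34 ± √286 is irrational), and any factorization into two quadratics over Q would force √(9724) ∈ Q (pairing opposite roots) or √34, √286 ∈ Q (other pairings), all impossible. Hence [Q(γ):Q] = 4 = [Q(√34, √286):Q], so Q(γ) = Q(√34, √286).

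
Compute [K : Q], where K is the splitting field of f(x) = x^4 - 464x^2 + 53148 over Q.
[K : Q] = 4

Solving the quadratic in x^2: x^2 = (464 ± √(464^2 - 4·53148))/2 = (464 ± √2704)/2 = (464 ± 52)/2, giving x^2 = 206 or x^2 = 258. So f(x) = (x^2 - 206)(x^2 - 258) and the roots of f are ±√206, ±√258. Hence the splitting field is K = Q(√206, √258). Since 206 and 258 are distinct squarefree integers > 1, their product 53148 is not a perfect square, so √258 ∉ Q(√206). By the tower law [K:Q] = [Q(√206,√258):Q(√206)] · [Q(√206):Q] = 2 · 2 = 4.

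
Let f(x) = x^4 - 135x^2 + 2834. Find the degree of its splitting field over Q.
[K : Q] = 4

Solving the quadratic in x^2: x^2 = (135 ± √(135^2 - 4·2834))/2 = (135 ± √6889)/2 = (135 ± 83)/2, giving x^2 = 26 or x^2 = 109. So f(x) = (x^2 - 26)(x^2 - 109) and the roots of f are ±√26, ±√109. Hence the splitting field is K = Q(√26, √109). Since 26 and 109 are distinct squarefree integers > 1, their product 2834 is not a perfect square, so √109 ∉ Q(√26). By the tower law [K:Q] = [Q(√26,√109):Q(√26)] · [Q(√26):Q] = 2 · 2 = 4.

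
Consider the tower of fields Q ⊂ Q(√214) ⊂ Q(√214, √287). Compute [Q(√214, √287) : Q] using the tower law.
[Q(√214, √287) : Q] = 4

[Q(√214):Q] = 2 (min poly x^2 - 214, irreducible since 214 is squarefree > 1). For the top step, suppose √287 ∈ Q(√214), say √287 = c + d√214 with c, d ∈ Q. Squaring: 287 = c^2 + 214d^2 + 2cd√214. Since √214 ∉ Q this forces 2cd = 0. If d = 0 then √287 = c ∈ Q, contradicting 287 squarefree > 1. If c = 0 then 287 = 214d^2, so 214·287 = (214d)^2 is a perfect square in Q — but 214·287 = 61418 is not a perfect square (since 214 and 287 are distinct squarefree integers). Contradiction. Hence √287 ∉ Q(√214), so x^2 - 287 stays irreducible over Q(√214) and [Q(√214, √287) : Q(√214)] = 2. By the tower law, [Q(√214, √287) : Q] = 2 · 2 = 4.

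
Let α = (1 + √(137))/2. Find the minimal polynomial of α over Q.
m_α(x) = x^2 - x - 34

From 2α - 1 = √(137), squaring gives (2α - 1)^2 = 137, i.e. 4α^2 - 4α + 1 = 137, so α^2 - α + (1 - 137)/4 = 0. Since 137 ≡ 1 (mod 4), (1 - 137)/4 = -34 ∈ Z. The polynomial x^2 - x - 34 has discriminant 1 - 4·(-34) = 137, which is not a perfect square in Q (d = 137 is squarefree and ≠ 1), so x^2 - x - 34 is irreducible over Q. It is the minimal polynomial of α.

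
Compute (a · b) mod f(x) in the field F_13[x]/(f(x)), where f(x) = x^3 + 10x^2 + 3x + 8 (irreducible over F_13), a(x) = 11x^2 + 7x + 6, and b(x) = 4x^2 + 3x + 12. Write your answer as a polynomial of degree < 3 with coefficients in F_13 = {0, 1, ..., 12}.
a · b ≡ 3x + 10 (mod f(x))

Multiply in F_13[x]: a(x)·b(x) = (11x^2 + 7x + 6)·(4x^2 + 3x + 12) = 5x^4 + 9x^3 + 8x^2 + 11x + 7. This has degree ≥ 3, so divide by f(x) over F_13: 5x^4 + 9x^3 + 8x^2 + 11x + 7 = (5x + 11)·(x^3 + 10x^2 + 3x + 8) + (3x + 10). Hence a·b ≡ 3x + 10 (mod f). (F_13[x]/(f) is a field with 13^3 = 2197 elements since f is irreducible of degree 3.)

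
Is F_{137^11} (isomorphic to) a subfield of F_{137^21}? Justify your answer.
No: F_{137^11} is not a subfield of F_{137^21}

F_{p^m} embeds in F_{p^n} iff m | n. Here 11 ∤ 21 (since 21 = 1·11 + 10 with remainder 10 ≠ 0), so F_{137^11} is not a subfield of F_{137^21}. Equivalently: if it were, the tower law would give 11 = [F_{137^11}:F_137] dividing [F_{137^21}:F_137] = 21, contradiction.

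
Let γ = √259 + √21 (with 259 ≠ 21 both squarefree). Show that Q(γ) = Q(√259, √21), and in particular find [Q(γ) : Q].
[Q(γ) : Q] = 4 (equivalently, Q(γ) = Q(√259, √21))

Obviously Q(γ) ⊆ Q(√259, √21), and [Q(√259, √21):Q] = 4 (since 259, 21 are distinct squarefree integers > 1 with 5439 not a perfect square). To show equality we compute the minimal polynomial of γ. From γ = √259 + √21: γ^2 = 259 + 2√(5439) + 21 = 280 + 2√(5439), so γ^2 - 280 = 2√(5439); squaring, (γ^2 - 280)^2 = 4·5439, i.e. γ^4 - 560γ^2 + 78400 - 21756 = 0, i.e. γ^4 - 560γ^2 + 56644 = 0. So γ is a root of x^4 - 560x^2 + 56644. This polynomial is irreducible over Q: it has no rational root (each ±√259 ± √21 is irrational), and any factorization into two quadratics over Q would force √(5439) ∈ Q (pairing opposite roots) or √259, √21 ∈ Q (other pairings), all impossible. Hence [Q(γ):Q] = 4 = [Q(√259, √21):Q], so Q(γ) = Q(√259, √21).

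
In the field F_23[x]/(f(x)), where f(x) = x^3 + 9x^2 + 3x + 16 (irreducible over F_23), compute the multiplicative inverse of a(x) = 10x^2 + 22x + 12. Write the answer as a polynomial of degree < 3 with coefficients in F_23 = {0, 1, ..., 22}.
a(x)^(-1) ≡ 18x^2 + 22x + 5 (mod f(x))

Since f is irreducible over F_23, F_23[x]/(f) is a field and a(x) ≠ 0 has an inverse. Apply the extended Euclidean algorithm to f(x) and a(x) in F_23[x]: f(x) = (7x + 20)·a(x) + (8x + 6);  a(x) = (7x + 9)·(8x + 6) + (4). The last nonzero remainder is the constant 4 = gcd(f, a) in F_23. Back-substituting through the division chain expresses 4 = s(x)·a(x) + t(x)·f(x) with s(x) ≡ 3x^2 + 19x + 20 (mod f), so (3x^2 + 19x + 20)·a(x) ≡ 4 (mod f). Multiplying by 4^(-1) ≡ 6 in F_23 gives a(x)^(-1) ≡ 6·(3x^2 + 19x + 20) ≡ 18x^2 + 22x + 5 (mod f). Check: (10x^2 + 22x + 12)·(18x^2 + 22x + 5) = 19x^4 + 18x^3 + 14x^2 + 6x + 14 ≡ 1 (mod x^3 + 9x^2 + 3x + 16).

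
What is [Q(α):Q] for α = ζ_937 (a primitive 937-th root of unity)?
[Q(α):Q] = 936

The minimal polynomial of ζ_937 over Q is the 937-th cyclotomic polynomial Φ_937(x), which is irreducible over Q and has degree φ(937) = 936. Hence [Q(α):Q] = φ(937) = 936.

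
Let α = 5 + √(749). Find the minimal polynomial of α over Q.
m_α(x) = x^2 - 10x - 724

From α - 5 = √(749), squaring gives (α - 5)^2 = 749, i.e. α^2 - 10α + 25 = 749, so α^2 - 10α - 724 = 0. The discriminant of x^2 - 10x - 724 is (-10)^2 - 4·(-724) = 100 + 2896 = 2996, and 4·(749) is not a perfect square in Q since 749 is squarefree and ≠ 1. Hence x^2 - 10x - 724 is irreducible over Q and is the minimal polynomial of α.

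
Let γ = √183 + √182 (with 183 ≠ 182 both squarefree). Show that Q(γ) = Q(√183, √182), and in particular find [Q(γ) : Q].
[Q(γ) : Q] = 4 (equivalently, Q(γ) = Q(√183, √182))

Obviously Q(γ) ⊆ Q(√183, √182), and [Q(√183, √182):Q] = 4 (since 183, 182 are distinct squarefree integers > 1 with 33306 not a perfect square). To show equality we compute the minimal polynomial of γ. From γ = √183 + √182: γ^2 = 183 + 2√(33306) + 182 = 365 + 2√(33306), so γ^2 - 365 = 2√(33306); squaring, (γ^2 - 365)^2 = 4·33306, i.e. γ^4 - 730γ^2 + 133225 - 133224 = 0, i.e. γ^4 - 730γ^2 + 1 = 0. So γ is a root of x^4 - 730x^2 + 1. This polynomial is irreducible over Q: it has no rational root (each ±√183 ± √182 is irrational), and any factorization into two quadratics over Q would force √(33306) ∈ Q (pairing opposite roots) or √183, √182 ∈ Q (other pairings), all impossible. Hence [Q(γ):Q] = 4 = [Q(√183, √182):Q], so Q(γ) = Q(√183, √182).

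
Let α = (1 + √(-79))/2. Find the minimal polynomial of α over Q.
m_α(x) = x^2 - x + 20

From 2α - 1 = √(-79), squaring gives (2α - 1)^2 = -79, i.e. 4α^2 - 4α + 1 = -79, so α^2 - α + (1 + 79)/4 = 0. Since -79 ≡ 1 (mod 4), (1 + 79)/4 = 20 ∈ Z. The polynomial x^2 - x + 20 has discriminant 1 - 4·(20) = -79, which is not a perfect square in Q (d = -79 is squarefree and ≠ 1), so x^2 - x + 20 is irreducible over Q. It is the minimal polynomial of α.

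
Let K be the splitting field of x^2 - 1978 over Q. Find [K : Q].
[K : Q] = 2

f(x) = x^2 - 1978 factors as (x - √1978)(x + √1978). The splitting field is K = Q(√1978). Since 1978 is squarefree and > 1, it is not a perfect square, so x^2 - 1978 is irreducible over Q and [Q(√1978) : Q] = 2. Hence [K : Q] = 2.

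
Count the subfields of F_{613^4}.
F_{613^4} has 3 subfields

The subfields of F_{p^n} are exactly the fields F_{p^d} for d | n (each is the fixed field of the unique index-d subgroup of Gal(F_{p^n}/F_p) ≅ Z/nZ). The divisors of n = 4 are {1, 2, 4}, giving 3 subfields: F_{613^1}, F_{613^2}, F_{613^4}.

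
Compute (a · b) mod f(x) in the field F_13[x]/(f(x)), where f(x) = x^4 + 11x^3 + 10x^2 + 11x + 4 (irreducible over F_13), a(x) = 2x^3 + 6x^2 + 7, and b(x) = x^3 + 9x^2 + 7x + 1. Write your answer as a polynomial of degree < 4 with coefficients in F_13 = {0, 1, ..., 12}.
a · b ≡ 9x^3 + 2x + 7 (mod f(x))

Multiply in F_13[x]: a(x)·b(x) = (2x^3 + 6x^2 + 7)·(x^3 + 9x^2 + 7x + 1) = 2x^6 + 11x^5 + 3x^4 + 12x^3 + 4x^2 + 10x + 7. This has degree ≥ 4, so divide by f(x) over F_13: 2x^6 + 11x^5 + 3x^4 + 12x^3 + 4x^2 + 10x + 7 = (2x^2 + 2x)·(x^4 + 11x^3 + 10x^2 + 11x + 4) + (9x^3 + 2x + 7). Hence a·b ≡ 9x^3 + 2x + 7 (mod f). (F_13[x]/(f) is a field with 13^4 = 28561 elements since f is irreducible of degree 4.)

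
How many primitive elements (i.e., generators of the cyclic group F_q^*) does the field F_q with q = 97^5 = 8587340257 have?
There are φ(8587340256) = 2518272000 primitive elements

F_q^* is cyclic of order q - 1 = 8587340256. A cyclic group of order m has exactly φ(m) generators. Here m = 8587340256 = 2^5 · 3 · 11 · 31 · 262321, so the number of primitive elements is φ(8587340256) = 2518272000.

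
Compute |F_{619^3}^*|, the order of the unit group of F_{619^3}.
|F_{619^3}^*| = 237176658

F_{619^3} has 619^3 = 237176659 elements; its multiplicative group consists of all nonzero elements, so |F_{619^3}^*| = 237176659 - 1 = 237176658. (It is cyclic since any finite subgroup of the multiplicative group of a field is cyclic.)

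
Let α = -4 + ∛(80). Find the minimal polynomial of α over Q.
m_α(x) = x^3 + 12x^2 + 48x - 16

Set β = α + 4 = ∛(80), so β^3 = 80. Then (α + 4)^3 - 80 = 0, i.e. α is a root of g(x) = (x + 4)^3 - 80 = x^3 + 12x^2 + 48x - 16. Since g(x) = h(x + 4) where h(x) = x^3 - 80, and h is irreducible over Q (because 80 is not a perfect cube, so h has no rational root, and a monic cubic with no rational root is irreducible), g is also irreducible (irreducibility is preserved under the substitution x → x + 4). Hence m_α(x) = x^3 + 12x^2 + 48x - 16.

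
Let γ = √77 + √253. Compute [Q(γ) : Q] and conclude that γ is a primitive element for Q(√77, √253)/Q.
[Q(γ) : Q] = 4 (equivalently, Q(γ) = Q(√77, √253))

Obviously Q(γ) ⊆ Q(√77, √253), and [Q(√77, √253):Q] = 4 (since 77, 253 are distinct squarefree integers > 1 with 19481 not a perfect square). To show equality we compute the minimal polynomial of γ. From γ = √77 + √253: γ^2 = 77 + 2√(19481) + 253 = 330 + 2√(19481), so γ^2 - 330 = 2√(19481); squaring, (γ^2 - 330)^2 = 4·19481, i.e. γ^4 - 660γ^2 + 108900 - 77924 = 0, i.e. γ^4 - 660γ^2 + 30976 = 0. So γ is a root of x^4 - 660x^2 + 30976. This polynomial is irreducible over Q: it has no rational root (each ±√77 ± √253 is irrational), and any factorization into two quadratics over Q would force √(19481) ∈ Q (pairing opposite roots) or √77, √253 ∈ Q (other pairings), all impossible. Hence [Q(γ):Q] = 4 = [Q(√77, √253):Q], so Q(γ) = Q(√77, √253).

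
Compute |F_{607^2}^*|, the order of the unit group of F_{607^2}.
|F_{607^2}^*| = 368448

F_{607^2} has 607^2 = 368449 elements; its multiplicative group consists of all nonzero elements, so |F_{607^2}^*| = 368449 - 1 = 368448. (It is cyclic since any finite subgroup of the multiplicative group of a field is cyclic.)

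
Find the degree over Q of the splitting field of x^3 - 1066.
[K : Q] = 6

The roots of x^3 - 1066 are ∛1066, ω∛1066, ω^2∛1066 where ω = e^(2πi/3) is a primitive cube root of unity, so K = Q(∛1066, ω). Now [Q(∛1066):Q] = 3 (since 1066 is not a perfect cube, x^3 - 1066 is irreducible) and [Q(ω):Q] = 2. Both 2 and 3 divide [K:Q], and [K:Q] ≤ 3·2 = 6, so [K:Q] = 6. (Equivalently: Q(∛1066) ⊂ R but ω ∉ R, so [K : Q(∛1066)] = 2.)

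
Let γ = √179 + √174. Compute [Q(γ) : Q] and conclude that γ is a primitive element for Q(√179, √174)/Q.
[Q(γ) : Q] = 4 (equivalently, Q(γ) = Q(√179, √174))

Obviously Q(γ) ⊆ Q(√179, √174), and [Q(√179, √174):Q] = 4 (since 179, 174 are distinct squarefree integers > 1 with 31146 not a perfect square). To show equality we compute the minimal polynomial of γ. From γ = √179 + √174: γ^2 = 179 + 2√(31146) + 174 = 353 + 2√(31146), so γ^2 - 353 = 2√(31146); squaring, (γ^2 - 353)^2 = 4·31146, i.e. γ^4 - 706γ^2 + 124609 - 124584 = 0, i.e. γ^4 - 706γ^2 + 25 = 0. So γ is a root of x^4 - 706x^2 + 25. This polynomial is irreducible over Q: it has no rational root (each ±√179 ± √174 is irrational), and any factorization into two quadratics over Q would force √(31146) ∈ Q (pairing opposite roots) or √179, √174 ∈ Q (other pairings), all impossible. Hence [Q(γ):Q] = 4 = [Q(√179, √174):Q], so Q(γ) = Q(√179, √174).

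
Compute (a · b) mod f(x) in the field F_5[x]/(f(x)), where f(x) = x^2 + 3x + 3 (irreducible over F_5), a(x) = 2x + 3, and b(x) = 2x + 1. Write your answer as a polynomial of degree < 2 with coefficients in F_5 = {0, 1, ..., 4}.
a · b ≡ x + 1 (mod f(x))

Multiply in F_5[x]: a(x)·b(x) = (2x + 3)·(2x + 1) = 4x^2 + 3x + 3. This has degree ≥ 2, so divide by f(x) over F_5: 4x^2 + 3x + 3 = (4)·(x^2 + 3x + 3) + (x + 1). Hence a·b ≡ x + 1 (mod f). (F_5[x]/(f) is a field with 5^2 = 25 elements since f is irreducible of degree 2.)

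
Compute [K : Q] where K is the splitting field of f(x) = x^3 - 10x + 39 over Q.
[K : Q] = 6

By the rational root test, any rational root of the monic integer polynomial f(x) = x^3 - 10x + 39 must be an integer dividing the constant term 39, i.e. one of ±{1, 3, 13, 39}. Evaluating: f(1) = 30, f(-1) = 48, f(3) = 36, f(-3) = 42, f(13) = 2106, f(-13) = -2028, f(39) = 58968, f(-39) = -58890; none is 0, so f has no rational root and is therefore irreducible over Q (a cubic with no linear factor over a field is irreducible). For an irreducible cubic, the Galois group is A_3 or S_3 according as the discriminant disc(f) = -4a^3 - 27b^2 = -4·(-10)^3 - 27·(39)^2 = -37067 is or is not a square in Q. Here disc(f) = -37067 is not a perfect square in Q, so the Galois group of f over Q is not contained in A_3 and must be all of S_3. The splitting field has degree |S_3| = 6 over Q, so [K : Q] = 6.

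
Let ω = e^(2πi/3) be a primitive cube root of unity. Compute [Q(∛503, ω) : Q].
[Q(∛503, ω) : Q] = 6

[Q(∛503):Q] = 3 (min poly x^3 - 503, irreducible since 503 is not a perfect cube). [Q(ω):Q] = 2 (min poly x^2 + x + 1). Since Q(∛503) ⊂ R and ω ∉ R, we have ω ∉ Q(∛503), so x^2 + x + 1 remains irreducible over Q(∛503) and [Q(∛503, ω) : Q(∛503)] = 2. By the tower law, [Q(∛503, ω) : Q] = 3 · 2 = 6. (In fact Q(∛503, ω) is the splitting field of x^3 - 503 over Q.)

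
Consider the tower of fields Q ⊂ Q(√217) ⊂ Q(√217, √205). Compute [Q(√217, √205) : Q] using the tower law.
[Q(√217, √205) : Q] = 4

[Q(√217):Q] = 2 (min poly x^2 - 217, irreducible since 217 is squarefree > 1). For the top step, suppose √205 ∈ Q(√217), say √205 = c + d√217 with c, d ∈ Q. Squaring: 205 = c^2 + 217d^2 + 2cd√217. Since √217 ∉ Q this forces 2cd = 0. If d = 0 then √205 = c ∈ Q, contradicting 205 squarefree > 1. If c = 0 then 205 = 217d^2, so 217·205 = (217d)^2 is a perfect square in Q — but 217·205 = 44485 is not a perfect square (since 217 and 205 are distinct squarefree integers). Contradiction. Hence √205 ∉ Q(√217), so x^2 - 205 stays irreducible over Q(√217) and [Q(√217, √205) : Q(√217)] = 2. By the tower law, [Q(√217, √205) : Q] = 2 · 2 = 4.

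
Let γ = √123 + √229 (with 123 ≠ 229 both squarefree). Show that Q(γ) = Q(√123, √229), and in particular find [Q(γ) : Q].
[Q(γ) : Q] = 4 (equivalently, Q(γ) = Q(√123, √229))

Obviously Q(γ) ⊆ Q(√123, √229), and [Q(√123, √229):Q] = 4 (since 123, 229 are distinct squarefree integers > 1 with 28167 not a perfect square). To show equality we compute the minimal polynomial of γ. From γ = √123 + √229: γ^2 = 123 + 2√(28167) + 229 = 352 + 2√(28167), so γ^2 - 352 = 2√(28167); squaring, (γ^2 - 352)^2 = 4·28167, i.e. γ^4 - 704γ^2 + 123904 - 112668 = 0, i.e. γ^4 - 704γ^2 + 11236 = 0. So γ is a root of x^4 - 704x^2 + 11236. This polynomial is irreducible over Q: it has no rational root (each ±√123 ± √229 is irrational), and any factorization into two quadratics over Q would force √(28167) ∈ Q (pairing opposite roots) or √123, √229 ∈ Q (other pairings), all impossible. Hence [Q(γ):Q] = 4 = [Q(√123, √229):Q], so Q(γ) = Q(√123, √229).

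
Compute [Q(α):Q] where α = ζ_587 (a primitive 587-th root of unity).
[Q(α):Q] = 586

The minimal polynomial of ζ_587 over Q is the 587-th cyclotomic polynomial Φ_587(x), which is irreducible over Q and has degree φ(587) = 586. Hence [Q(α):Q] = φ(587) = 586.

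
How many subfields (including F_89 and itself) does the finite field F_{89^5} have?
F_{89^5} has 2 subfields

The subfields of F_{p^n} are exactly the fields F_{p^d} for d | n (each is the fixed field of the unique index-d subgroup of Gal(F_{p^n}/F_p) ≅ Z/nZ). The divisors of n = 5 are {1, 5}, giving 2 subfields: F_{89^1}, F_{89^5}.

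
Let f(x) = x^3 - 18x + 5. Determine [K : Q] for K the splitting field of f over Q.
[K : Q] = 6

By the rational root test, any rational root of the monic integer polynomial f(x) = x^3 - 18x + 5 must be an integer dividing the constant term 5, i.e. one of ±{1, 5}. Evaluating: f(1) = -12, f(-1) = 22, f(5) = 40, f(-5) = -30; none is 0, so f has no rational root and is therefore irreducible over Q (a cubic with no linear factor over a field is irreducible). For an irreducible cubic, the Galois group is A_3 or S_3 according as the discriminant disc(f) = -4a^3 - 27b^2 = -4·(-18)^3 - 27·(5)^2 = 22653 is or is not a square in Q. Here disc(f) = 22653 is not a perfect square in Q, so the Galois group of f over Q is not contained in A_3 and must be all of S_3. The splitting field has degree |S_3| = 6 over Q, so [K : Q] = 6.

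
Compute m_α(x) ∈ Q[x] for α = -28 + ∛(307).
m_α(x) = x^3 + 84x^2 + 2352x + 21645

Set β = α + 28 = ∛(307), so β^3 = 307. Then (α + 28)^3 - 307 = 0, i.e. α is a root of g(x) = (x + 28)^3 - 307 = x^3 + 84x^2 + 2352x + 21645. Since g(x) = h(x + 28) where h(x) = x^3 - 307, and h is irreducible over Q (because 307 is not a perfect cube, so h has no rational root, and a monic cubic with no rational root is irreducible), g is also irreducible (irreducibility is preserved under the substitution x → x + 28). Hence m_α(x) = x^3 + 84x^2 + 2352x + 21645.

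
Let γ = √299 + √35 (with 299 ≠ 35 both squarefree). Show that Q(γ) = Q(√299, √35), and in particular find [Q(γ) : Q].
[Q(γ) : Q] = 4 (equivalently, Q(γ) = Q(√299, √35))

Obviously Q(γ) ⊆ Q(√299, √35), and [Q(√299, √35):Q] = 4 (since 299, 35 are distinct squarefree integers > 1 with 10465 not a perfect square). To show equality we compute the minimal polynomial of γ. From γ = √299 + √35: γ^2 = 299 + 2√(10465) + 35 = 334 + 2√(10465), so γ^2 - 334 = 2√(10465); squaring, (γ^2 - 334)^2 = 4·10465, i.e. γ^4 - 668γ^2 + 111556 - 41860 = 0, i.e. γ^4 - 668γ^2 + 69696 = 0. So γ is a root of x^4 - 668x^2 + 69696. This polynomial is irreducible over Q: it has no rational root (each ±√299 ± √35 is irrational), and any factorization into two quadratics over Q would force √(10465) ∈ Q (pairing opposite roots) or √299, √35 ∈ Q (other pairings), all impossible. Hence [Q(γ):Q] = 4 = [Q(√299, √35):Q], so Q(γ) = Q(√299, √35).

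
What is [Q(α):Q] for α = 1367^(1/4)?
[Q(α):Q] = 4

α is a root of x^4 - 1367. By Eisenstein's criterion at the prime p = 1367 (which divides the constant term 1367 but p^2 = 1868689 does not, since 1367 is squarefree), x^4 - 1367 is irreducible over Q. Hence [Q(α):Q] = 4.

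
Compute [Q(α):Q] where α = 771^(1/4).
[Q(α):Q] = 4

α is a root of x^4 - 771. By Eisenstein's criterion at the prime p = 3 (which divides the constant term 771 but p^2 = 9 does not, since 771 is squarefree), x^4 - 771 is irreducible over Q. Hence [Q(α):Q] = 4.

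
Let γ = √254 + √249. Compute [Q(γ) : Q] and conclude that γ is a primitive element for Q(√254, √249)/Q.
[Q(γ) : Q] = 4 (equivalently, Q(γ) = Q(√254, √249))

Obviously Q(γ) ⊆ Q(√254, √249), and [Q(√254, √249):Q] = 4 (since 254, 249 are distinct squarefree integers > 1 with 63246 not a perfect square). To show equality we compute the minimal polynomial of γ. From γ = √254 + √249: γ^2 = 254 + 2√(63246) + 249 = 503 + 2√(63246), so γ^2 - 503 = 2√(63246); squaring, (γ^2 - 503)^2 = 4·63246, i.e. γ^4 - 1006γ^2 + 253009 - 252984 = 0, i.e. γ^4 - 1006γ^2 + 25 = 0. So γ is a root of x^4 - 1006x^2 + 25. This polynomial is irreducible over Q: it has no rational root (each ±√254 ± √249 is irrational), and any factorization into two quadratics over Q would force √(63246) ∈ Q (pairing opposite roots) or √254, √249 ∈ Q (other pairings), all impossible. Hence [Q(γ):Q] = 4 = [Q(√254, √249):Q], so Q(γ) = Q(√254, √249).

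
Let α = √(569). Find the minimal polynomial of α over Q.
m_α(x) = x^2 - 569

α satisfies α^2 - 569 = 0, so x^2 - 569 annihilates α. Since d = 569 is squarefree and ≠ 1, it is not a perfect square in Q, so x^2 - 569 has no rational root and is therefore irreducible over Q (a degree-2 polynomial over a field is irreducible iff it has no root). Hence m_α(x) = x^2 - 569.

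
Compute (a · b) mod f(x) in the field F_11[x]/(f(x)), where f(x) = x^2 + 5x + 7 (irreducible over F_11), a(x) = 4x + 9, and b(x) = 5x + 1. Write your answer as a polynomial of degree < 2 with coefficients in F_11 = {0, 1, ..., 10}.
a · b ≡ 4x + 1 (mod f(x))

Multiply in F_11[x]: a(x)·b(x) = (4x + 9)·(5x + 1) = 9x^2 + 5x + 9. This has degree ≥ 2, so divide by f(x) over F_11: 9x^2 + 5x + 9 = (9)·(x^2 + 5x + 7) + (4x + 1). Hence a·b ≡ 4x + 1 (mod f). (F_11[x]/(f) is a field with 11^2 = 121 elements since f is irreducible of degree 2.)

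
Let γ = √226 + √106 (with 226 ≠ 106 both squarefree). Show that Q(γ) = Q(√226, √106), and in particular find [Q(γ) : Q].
[Q(γ) : Q] = 4 (equivalently, Q(γ) = Q(√226, √106))

Obviously Q(γ) ⊆ Q(√226, √106), and [Q(√226, √106):Q] = 4 (since 226, 106 are distinct squarefree integers > 1 with 23956 not a perfect square). To show equality we compute the minimal polynomial of γ. From γ = √226 + √106: γ^2 = 226 + 2√(23956) + 106 = 332 + 2√(23956), so γ^2 - 332 = 2√(23956); squaring, (γ^2 - 332)^2 = 4·23956, i.e. γ^4 - 664γ^2 + 110224 - 95824 = 0, i.e. γ^4 - 664γ^2 + 14400 = 0. So γ is a root of x^4 - 664x^2 + 14400. This polynomial is irreducible over Q: it has no rational root (each ±√226 ± √106 is irrational), and any factorization into two quadratics over Q would force √(23956) ∈ Q (pairing opposite roots) or √226, √106 ∈ Q (other pairings), all impossible. Hence [Q(γ):Q] = 4 = [Q(√226, √106):Q], so Q(γ) = Q(√226, √106).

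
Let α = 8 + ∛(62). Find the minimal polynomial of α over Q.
m_α(x) = x^3 - 24x^2 + 192x - 574

Set β = α - 8 = ∛(62), so β^3 = 62. Then (α - 8)^3 - 62 = 0, i.e. α is a root of g(x) = (x - 8)^3 - 62 = x^3 - 24x^2 + 192x - 574. Since g(x) = h(x - 8) where h(x) = x^3 - 62, and h is irreducible over Q (because 62 is not a perfect cube, so h has no rational root, and a monic cubic with no rational root is irreducible), g is also irreducible (irreducibility is preserved under the substitution x → x - 8). Hence m_α(x) = x^3 - 24x^2 + 192x - 574.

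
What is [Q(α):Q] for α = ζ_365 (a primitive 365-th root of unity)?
[Q(α):Q] = 288

The minimal polynomial of ζ_365 over Q is the 365-th cyclotomic polynomial Φ_365(x), which is irreducible over Q and has degree φ(365) = 288. Hence [Q(α):Q] = φ(365) = 288.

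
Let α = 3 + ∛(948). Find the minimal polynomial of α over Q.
m_α(x) = x^3 - 9x^2 + 27x - 975

Set β = α - 3 = ∛(948), so β^3 = 948. Then (α - 3)^3 - 948 = 0, i.e. α is a root of g(x) = (x - 3)^3 - 948 = x^3 - 9x^2 + 27x - 975. Since g(x) = h(x - 3) where h(x) = x^3 - 948, and h is irreducible over Q (because 948 is not a perfect cube, so h has no rational root, and a monic cubic with no rational root is irreducible), g is also irreducible (irreducibility is preserved under the substitution x → x - 3). Hence m_α(x) = x^3 - 9x^2 + 27x - 975.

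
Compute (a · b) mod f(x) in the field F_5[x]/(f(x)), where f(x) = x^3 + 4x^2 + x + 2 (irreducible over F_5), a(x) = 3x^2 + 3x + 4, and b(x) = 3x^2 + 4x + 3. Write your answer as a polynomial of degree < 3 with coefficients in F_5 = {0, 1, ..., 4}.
a · b ≡ 4x^2 + 2x + 2 (mod f(x))

Multiply in F_5[x]: a(x)·b(x) = (3x^2 + 3x + 4)·(3x^2 + 4x + 3) = 4x^4 + x^3 + 3x^2 + 2. This has degree ≥ 3, so divide by f(x) over F_5: 4x^4 + x^3 + 3x^2 + 2 = (4x)·(x^3 + 4x^2 + x + 2) + (4x^2 + 2x + 2). Hence a·b ≡ 4x^2 + 2x + 2 (mod f). (F_5[x]/(f) is a field with 5^3 = 125 elements since f is irreducible of degree 3.)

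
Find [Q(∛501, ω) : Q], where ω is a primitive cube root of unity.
[Q(∛501, ω) : Q] = 6

[Q(∛501):Q] = 3 (min poly x^3 - 501, irreducible since 501 is not a perfect cube). [Q(ω):Q] = 2 (min poly x^2 + x + 1). Since Q(∛501) ⊂ R and ω ∉ R, we have ω ∉ Q(∛501), so x^2 + x + 1 remains irreducible over Q(∛501) and [Q(∛501, ω) : Q(∛501)] = 2. By the tower law, [Q(∛501, ω) : Q] = 3 · 2 = 6. (In fact Q(∛501, ω) is the splitting field of x^3 - 501 over Q.)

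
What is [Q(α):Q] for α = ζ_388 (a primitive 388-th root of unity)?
[Q(α):Q] = 192

The minimal polynomial of ζ_388 over Q is the 388-th cyclotomic polynomial Φ_388(x), which is irreducible over Q and has degree φ(388) = 192. Hence [Q(α):Q] = φ(388) = 192.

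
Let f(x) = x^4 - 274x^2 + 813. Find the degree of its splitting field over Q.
[K : Q] = 4

Solving the quadratic in x^2: x^2 = (274 ± √(274^2 - 4·813))/2 = (274 ± √71824)/2 = (274 ± 268)/2, giving x^2 = 271 or x^2 = 3. So f(x) = (x^2 - 271)(x^2 - 3) and the roots of f are ±√271, ±√3. Hence the splitting field is K = Q(√271, √3). Since 271 and 3 are distinct squarefree integers > 1, their product 813 is not a perfect square, so √3 ∉ Q(√271). By the tower law [K:Q] = [Q(√271,√3):Q(√271)] · [Q(√271):Q] = 2 · 2 = 4.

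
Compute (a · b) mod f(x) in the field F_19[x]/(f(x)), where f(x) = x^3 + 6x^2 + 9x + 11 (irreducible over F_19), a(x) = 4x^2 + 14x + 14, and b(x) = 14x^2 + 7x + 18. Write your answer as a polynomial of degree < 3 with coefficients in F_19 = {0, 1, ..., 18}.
a · b ≡ 2x^2 + x + 2 (mod f(x))

Multiply in F_19[x]: a(x)·b(x) = (4x^2 + 14x + 14)·(14x^2 + 7x + 18) = 18x^4 + 15x^3 + 5x^2 + 8x + 5. This has degree ≥ 3, so divide by f(x) over F_19: 18x^4 + 15x^3 + 5x^2 + 8x + 5 = (18x + 2)·(x^3 + 6x^2 + 9x + 11) + (2x^2 + x + 2). Hence a·b ≡ 2x^2 + x + 2 (mod f). (F_19[x]/(f) is a field with 19^3 = 6859 elements since f is irreducible of degree 3.)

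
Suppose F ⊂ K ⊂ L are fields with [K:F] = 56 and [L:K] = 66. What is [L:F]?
[L:F] = 3696

The tower law says that for any tower of field extensions F ⊂ K ⊂ L with finite degrees, [L:F] = [L:K] · [K:F]. Here this gives [L:F] = 66 · 56 = 3696.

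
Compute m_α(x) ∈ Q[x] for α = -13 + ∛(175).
m_α(x) = x^3 + 39x^2 + 507x + 2022

Set β = α + 13 = ∛(175), so β^3 = 175. Then (α + 13)^3 - 175 = 0, i.e. α is a root of g(x) = (x + 13)^3 - 175 = x^3 + 39x^2 + 507x + 2022. Since g(x) = h(x + 13) where h(x) = x^3 - 175, and h is irreducible over Q (because 175 is not a perfect cube, so h has no rational root, and a monic cubic with no rational root is irreducible), g is also irreducible (irreducibility is preserved under the substitution x → x + 13). Hence m_α(x) = x^3 + 39x^2 + 507x + 2022.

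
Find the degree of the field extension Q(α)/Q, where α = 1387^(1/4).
[Q(α):Q] = 4

α is a root of x^4 - 1387. By Eisenstein's criterion at the prime p = 19 (which divides the constant term 1387 but p^2 = 361 does not, since 1387 is squarefree), x^4 - 1387 is irreducible over Q. Hence [Q(α):Q] = 4.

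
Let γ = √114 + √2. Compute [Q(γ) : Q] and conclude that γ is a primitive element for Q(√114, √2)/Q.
[Q(γ) : Q] = 4 (equivalently, Q(γ) = Q(√114, √2))

Obviously Q(γ) ⊆ Q(√114, √2), and [Q(√114, √2):Q] = 4 (since 114, 2 are distinct squarefree integers > 1 with 228 not a perfect square). To show equality we compute the minimal polynomial of γ. From γ = √114 + √2: γ^2 = 114 + 2√(228) + 2 = 116 + 2√(228), so γ^2 - 116 = 2√(228); squaring, (γ^2 - 116)^2 = 4·228, i.e. γ^4 - 232γ^2 + 13456 - 912 = 0, i.e. γ^4 - 232γ^2 + 12544 = 0. So γ is a root of x^4 - 232x^2 + 12544. This polynomial is irreducible over Q: it has no rational root (each ±√114 ± √2 is irrational), and any factorization into two quadratics over Q would force √(228) ∈ Q (pairing opposite roots) or √114, √2 ∈ Q (other pairings), all impossible. Hence [Q(γ):Q] = 4 = [Q(√114, √2):Q], so Q(γ) = Q(√114, √2).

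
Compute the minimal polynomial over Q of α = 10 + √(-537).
m_α(x) = x^2 - 20x + 637

From α - 10 = √(-537), squaring gives (α - 10)^2 = -537, i.e. α^2 - 20α + 100 = -537, so α^2 - 20α + 637 = 0. The discriminant of x^2 - 20x + 637 is (-20)^2 - 4·(637) = 400 - 2548 = -2148, and 4·(-537) is not a perfect square in Q since -537 is squarefree and ≠ 1. Hence x^2 - 20x + 637 is irreducible over Q and is the minimal polynomial of α.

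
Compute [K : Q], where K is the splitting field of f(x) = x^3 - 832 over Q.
[K : Q] = 6

The roots of x^3 - 832 are ∛832, ω∛832, ω^2∛832 where ω = e^(2πi/3) is a primitive cube root of unity, so K = Q(∛832, ω). Now [Q(∛832):Q] = 3 (since 832 is not a perfect cube, x^3 - 832 is irreducible) and [Q(ω):Q] = 2. Both 2 and 3 divide [K:Q], and [K:Q] ≤ 3·2 = 6, so [K:Q] = 6. (Equivalently: Q(∛832) ⊂ R but ω ∉ R, so [K : Q(∛832)] = 2.)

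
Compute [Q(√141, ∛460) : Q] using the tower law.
[Q(√141, ∛460) : Q] = 6

Let L = Q(√141, ∛460). Since Q(√141) ⊂ L and [Q(√141):Q] = 2, the tower law gives 2 | [L:Q]. Likewise Q(∛460) ⊂ L with [Q(∛460):Q] = 3 (because 460 is not a perfect cube), so 3 | [L:Q]. As gcd(2,3) = 1, [L:Q] is divisible by 6. Conversely L is generated over Q by √141 and ∛460, so [L:Q] ≤ 2·3 = 6. Therefore [Q(√141, ∛460) : Q] = 6.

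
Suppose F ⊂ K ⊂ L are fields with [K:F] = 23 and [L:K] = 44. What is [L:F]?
[L:F] = 1012

The tower law says that for any tower of field extensions F ⊂ K ⊂ L with finite degrees, [L:F] = [L:K] · [K:F]. Here this gives [L:F] = 44 · 23 = 1012.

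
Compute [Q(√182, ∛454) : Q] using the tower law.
[Q(√182, ∛454) : Q] = 6

Let L = Q(√182, ∛454). Since Q(√182) ⊂ L and [Q(√182):Q] = 2, the tower law gives 2 | [L:Q]. Likewise Q(∛454) ⊂ L with [Q(∛454):Q] = 3 (because 454 is not a perfect cube), so 3 | [L:Q]. As gcd(2,3) = 1, [L:Q] is divisible by 6. Conversely L is generated over Q by √182 and ∛454, so [L:Q] ≤ 2·3 = 6. Therefore [Q(√182, ∛454) : Q] = 6.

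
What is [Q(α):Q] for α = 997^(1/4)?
[Q(α):Q] = 4

α is a root of x^4 - 997. By Eisenstein's criterion at the prime p = 997 (which divides the constant term 997 but p^2 = 994009 does not, since 997 is squarefree), x^4 - 997 is irreducible over Q. Hence [Q(α):Q] = 4.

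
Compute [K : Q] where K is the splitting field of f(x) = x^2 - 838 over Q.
[K : Q] = 2

f(x) = x^2 - 838 factors as (x - √838)(x + √838). The splitting field is K = Q(√838). Since 838 is squarefree and > 1, it is not a perfect square, so x^2 - 838 is irreducible over Q and [Q(√838) : Q] = 2. Hence [K : Q] = 2.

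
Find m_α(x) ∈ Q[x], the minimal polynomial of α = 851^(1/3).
m_α(x) = x^3 - 851

α satisfies α^3 = 851, so x^3 - 851 annihilates α. By the rational root test, a rational root p/q (in lowest terms) of x^3 - 851 would satisfy p^3 = 851 q^3, forcing q = 1 and p^3 = 851; but 851 is not a perfect cube, contradiction. A monic cubic over Q with no rational root is irreducible (any nontrivial factorization would include a linear factor). Hence x^3 - 851 is the minimal polynomial of α, and in particular [Q(α):Q] = 3.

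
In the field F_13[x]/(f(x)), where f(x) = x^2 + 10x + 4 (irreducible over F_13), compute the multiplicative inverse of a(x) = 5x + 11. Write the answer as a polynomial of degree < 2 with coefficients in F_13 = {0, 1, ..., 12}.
a(x)^(-1) ≡ 11x (mod f(x))

Since f is irreducible over F_13, F_13[x]/(f) is a field and a(x) ≠ 0 has an inverse. Apply the extended Euclidean algorithm to f(x) and a(x) in F_13[x]: f(x) = (8x)·a(x) + (4). The last nonzero remainder is the constant 4 = gcd(f, a) in F_13. Back-substituting through the division chain expresses 4 = s(x)·a(x) + t(x)·f(x) with s(x) ≡ 5x (mod f), so (5x)·a(x) ≡ 4 (mod f). Multiplying by 4^(-1) ≡ 10 in F_13 gives a(x)^(-1) ≡ 10·(5x) ≡ 11x (mod f). Check: (5x + 11)·(11x) = 3x^2 + 4x ≡ 1 (mod x^2 + 10x + 4).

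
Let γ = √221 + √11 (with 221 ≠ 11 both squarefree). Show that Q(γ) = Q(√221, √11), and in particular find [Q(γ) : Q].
[Q(γ) : Q] = 4 (equivalently, Q(γ) = Q(√221, √11))

Obviously Q(γ) ⊆ Q(√221, √11), and [Q(√221, √11):Q] = 4 (since 221, 11 are distinct squarefree integers > 1 with 2431 not a perfect square). To show equality we compute the minimal polynomial of γ. From γ = √221 + √11: γ^2 = 221 + 2√(2431) + 11 = 232 + 2√(2431), so γ^2 - 232 = 2√(2431); squaring, (γ^2 - 232)^2 = 4·2431, i.e. γ^4 - 464γ^2 + 53824 - 9724 = 0, i.e. γ^4 - 464γ^2 + 44100 = 0. So γ is a root of x^4 - 464x^2 + 44100. This polynomial is irreducible over Q: it has no rational root (each ±√221 ± √11 is irrational), and any factorization into two quadratics over Q would force √(2431) ∈ Q (pairing opposite roots) or √221, √11 ∈ Q (other pairings), all impossible. Hence [Q(γ):Q] = 4 = [Q(√221, √11):Q], so Q(γ) = Q(√221, √11).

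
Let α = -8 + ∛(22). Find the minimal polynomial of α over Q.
m_α(x) = x^3 + 24x^2 + 192x + 490

Set β = α + 8 = ∛(22), so β^3 = 22. Then (α + 8)^3 - 22 = 0, i.e. α is a root of g(x) = (x + 8)^3 - 22 = x^3 + 24x^2 + 192x + 490. Since g(x) = h(x + 8) where h(x) = x^3 - 22, and h is irreducible over Q (because 22 is not a perfect cube, so h has no rational root, and a monic cubic with no rational root is irreducible), g is also irreducible (irreducibility is preserved under the substitution x → x + 8). Hence m_α(x) = x^3 + 24x^2 + 192x + 490.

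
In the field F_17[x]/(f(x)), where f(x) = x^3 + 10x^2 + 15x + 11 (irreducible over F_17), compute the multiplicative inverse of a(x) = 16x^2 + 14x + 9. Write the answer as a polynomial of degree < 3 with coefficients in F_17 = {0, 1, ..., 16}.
a(x)^(-1) ≡ 16x^2 + 9x + 7 (mod f(x))

Since f is irreducible over F_17, F_17[x]/(f) is a field and a(x) ≠ 0 has an inverse. Apply the extended Euclidean algorithm to f(x) and a(x) in F_17[x]: f(x) = (16x + 10)·a(x) + (3x + 6);  a(x) = (11x + 11)·(3x + 6) + (11). The last nonzero remainder is the constant 11 = gcd(f, a) in F_17. Back-substituting through the division chain expresses 11 = s(x)·a(x) + t(x)·f(x) with s(x) ≡ 6x^2 + 14x + 9 (mod f), so (6x^2 + 14x + 9)·a(x) ≡ 11 (mod f). Multiplying by 11^(-1) ≡ 14 in F_17 gives a(x)^(-1) ≡ 14·(6x^2 + 14x + 9) ≡ 16x^2 + 9x + 7 (mod f). Check: (16x^2 + 14x + 9)·(16x^2 + 9x + 7) = x^4 + 11x^3 + 8x^2 + 9x + 12 ≡ 1 (mod x^3 + 10x^2 + 15x + 11).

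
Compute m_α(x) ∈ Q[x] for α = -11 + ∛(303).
m_α(x) = x^3 + 33x^2 + 363x + 1028

Set β = α + 11 = ∛(303), so β^3 = 303. Then (α + 11)^3 - 303 = 0, i.e. α is a root of g(x) = (x + 11)^3 - 303 = x^3 + 33x^2 + 363x + 1028. Since g(x) = h(x + 11) where h(x) = x^3 - 303, and h is irreducible over Q (because 303 is not a perfect cube, so h has no rational root, and a monic cubic with no rational root is irreducible), g is also irreducible (irreducibility is preserved under the substitution x → x + 11). Hence m_α(x) = x^3 + 33x^2 + 363x + 1028.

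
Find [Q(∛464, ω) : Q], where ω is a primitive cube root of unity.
[Q(∛464, ω) : Q] = 6

[Q(∛464):Q] = 3 (min poly x^3 - 464, irreducible since 464 is not a perfect cube). [Q(ω):Q] = 2 (min poly x^2 + x + 1). Since Q(∛464) ⊂ R and ω ∉ R, we have ω ∉ Q(∛464), so x^2 + x + 1 remains irreducible over Q(∛464) and [Q(∛464, ω) : Q(∛464)] = 2. By the tower law, [Q(∛464, ω) : Q] = 3 · 2 = 6. (In fact Q(∛464, ω) is the splitting field of x^3 - 464 over Q.)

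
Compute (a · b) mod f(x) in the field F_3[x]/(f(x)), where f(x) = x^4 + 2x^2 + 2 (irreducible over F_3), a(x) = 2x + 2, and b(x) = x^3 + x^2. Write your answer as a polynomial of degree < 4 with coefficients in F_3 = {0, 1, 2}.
a · b ≡ x^3 + x^2 + 2 (mod f(x))

Multiply in F_3[x]: a(x)·b(x) = (2x + 2)·(x^3 + x^2) = 2x^4 + x^3 + 2x^2. This has degree ≥ 4, so divide by f(x) over F_3: 2x^4 + x^3 + 2x^2 = (2)·(x^4 + 2x^2 + 2) + (x^3 + x^2 + 2). Hence a·b ≡ x^3 + x^2 + 2 (mod f). (F_3[x]/(f) is a field with 3^4 = 81 elements since f is irreducible of degree 4.)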